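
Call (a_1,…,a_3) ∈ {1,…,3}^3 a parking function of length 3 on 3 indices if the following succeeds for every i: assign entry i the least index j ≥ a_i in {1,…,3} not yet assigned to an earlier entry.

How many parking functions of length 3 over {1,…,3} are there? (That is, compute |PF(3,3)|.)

16

Count = 1·4^2 = 1×16 = 16 (Konheim–Weiss)
Example (2,2,1) → sorted (1,2,2): b_i ≤ i ∀i, a PF.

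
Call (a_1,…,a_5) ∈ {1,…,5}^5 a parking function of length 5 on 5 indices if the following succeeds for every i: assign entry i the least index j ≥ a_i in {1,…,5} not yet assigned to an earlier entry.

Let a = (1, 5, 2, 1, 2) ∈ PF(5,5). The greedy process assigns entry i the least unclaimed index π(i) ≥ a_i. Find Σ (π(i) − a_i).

Σπ = 15 ({1..5} each once); Σa = 1+5+2+1+2 = 11; disp = 15−11 = 4.

4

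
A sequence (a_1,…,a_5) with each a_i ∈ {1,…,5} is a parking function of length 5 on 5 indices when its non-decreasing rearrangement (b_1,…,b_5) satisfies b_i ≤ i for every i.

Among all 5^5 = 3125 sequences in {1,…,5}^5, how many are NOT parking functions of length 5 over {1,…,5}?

1829

#PF = 1·6^4 = 1×1296 = 1296
One tuple (3,5,5,5,5) → sorted (3,5,5,5,5): b_1=3>1, not a PF.
So 3125 − 1296 = 1829 fail.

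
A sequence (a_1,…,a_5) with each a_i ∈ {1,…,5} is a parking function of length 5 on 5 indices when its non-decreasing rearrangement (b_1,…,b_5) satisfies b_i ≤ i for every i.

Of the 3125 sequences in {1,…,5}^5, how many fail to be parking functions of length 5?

1829

|PF(5,5)| = (5−5+1)·(5+1)^(5−1) = 1·1296 = 1296
One tuple (4,4,4,3,3) → sorted (3,3,4,4,4): b_1=3>1, not a PF.
So 3125 − 1296 = 1829 fail.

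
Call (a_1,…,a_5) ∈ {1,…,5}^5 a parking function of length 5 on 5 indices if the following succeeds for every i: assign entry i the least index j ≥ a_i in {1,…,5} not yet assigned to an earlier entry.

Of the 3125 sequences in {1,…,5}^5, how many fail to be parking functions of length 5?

1829

#PF = 1·6^4 = 1·1296 = 1296 [KW]
One tuple (3,3,4,1,5) → sorted (1,3,3,4,5): b_2=3>2, not a PF.
5^5 − 1296 = 3125 − 1296 = 1829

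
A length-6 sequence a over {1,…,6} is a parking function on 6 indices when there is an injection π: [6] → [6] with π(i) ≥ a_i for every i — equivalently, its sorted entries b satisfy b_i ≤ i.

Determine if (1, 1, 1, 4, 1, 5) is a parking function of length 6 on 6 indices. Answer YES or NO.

YES

Order a: b = (1, 1, 1, 1, 4, 5).
  b_1=1 ≤ 1
  b_2=1 ≤ 2
  b_3=1 ≤ 3
  b_4=1 ≤ 4
  b_5=4 ≤ 5
  b_6=5 ≤ 6
All bounds hold ⇒ YES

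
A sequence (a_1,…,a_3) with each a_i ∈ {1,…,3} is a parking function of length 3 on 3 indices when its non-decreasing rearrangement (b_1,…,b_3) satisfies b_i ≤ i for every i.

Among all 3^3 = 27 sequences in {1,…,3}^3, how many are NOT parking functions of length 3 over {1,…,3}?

11

Count = (3−3+1)·(3+1)^(3−1) = 1 · 16 = 16 (Konheim–Weiss)
Check (2,3,2) → sorted (2,2,3): b_1=2>1, not a PF.
Total 27; non-PF = 27−16 = 11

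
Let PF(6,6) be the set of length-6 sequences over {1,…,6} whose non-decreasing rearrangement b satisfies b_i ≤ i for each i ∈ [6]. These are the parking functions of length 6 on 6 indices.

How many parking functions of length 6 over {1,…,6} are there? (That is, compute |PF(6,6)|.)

16807

|PF| = 1·7^5 = 1 · 16807 = 16807 [KW]
E.g. (4,2,2,4,6,1) → sorted (1,2,2,4,4,6): b_i ≤ i ∀i, a PF.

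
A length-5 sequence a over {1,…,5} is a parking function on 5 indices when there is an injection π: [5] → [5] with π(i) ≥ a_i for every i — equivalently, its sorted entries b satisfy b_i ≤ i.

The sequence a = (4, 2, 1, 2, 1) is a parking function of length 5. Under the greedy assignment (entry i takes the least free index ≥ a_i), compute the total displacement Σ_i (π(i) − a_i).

Σπ = 5·6/2 = 15 (π permutes [5]); Σa = 4+2+1+2+1 = 10; disp = 15−10 = 5.

5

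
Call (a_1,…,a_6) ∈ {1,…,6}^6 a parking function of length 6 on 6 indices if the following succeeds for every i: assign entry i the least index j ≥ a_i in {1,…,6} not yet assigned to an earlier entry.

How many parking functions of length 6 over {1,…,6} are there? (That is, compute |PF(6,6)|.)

16807

#PF = (7−6)·7^(6−1) = 1×16807 = 16807 (Konheim–Weiss)
E.g. (2,1,1,4,2,6) → sorted (1,1,2,2,4,6): b_i ≤ i ∀i, a PF.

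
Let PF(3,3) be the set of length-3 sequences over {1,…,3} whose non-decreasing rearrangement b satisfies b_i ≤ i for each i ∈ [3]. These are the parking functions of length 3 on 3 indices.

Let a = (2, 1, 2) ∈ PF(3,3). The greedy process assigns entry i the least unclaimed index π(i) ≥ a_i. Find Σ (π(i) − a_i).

1

Σπ = 6 ({1..3} each once); Σa = 2+1+2 = 5; disp = 6−5 = 1.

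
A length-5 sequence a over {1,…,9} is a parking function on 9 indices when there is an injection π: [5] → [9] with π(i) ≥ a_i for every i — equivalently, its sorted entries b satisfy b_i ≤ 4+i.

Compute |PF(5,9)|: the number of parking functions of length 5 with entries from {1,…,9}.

50000

|PF| = 5·10^4 = 5 · 10000 = 50000 [KW]
Example (7,3,3,2,1) → sorted (1,2,3,3,7): b_i ≤ 4+i ∀i, a PF.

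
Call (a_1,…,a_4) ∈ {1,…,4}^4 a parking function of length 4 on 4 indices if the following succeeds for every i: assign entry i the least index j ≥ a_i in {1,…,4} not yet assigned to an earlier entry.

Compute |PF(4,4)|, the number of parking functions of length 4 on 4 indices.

#PF = (5−4)·5^(4−1) = 1 · 125 = 125 (Konheim–Weiss)
One tuple (2,1,3,4) → sorted (1,2,3,4): b_i ≤ i ∀i, a PF.

125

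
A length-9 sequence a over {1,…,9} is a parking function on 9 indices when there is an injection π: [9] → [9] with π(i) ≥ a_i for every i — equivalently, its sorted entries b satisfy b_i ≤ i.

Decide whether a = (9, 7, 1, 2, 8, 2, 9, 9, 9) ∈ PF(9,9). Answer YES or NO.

NO

Order a: b = (1, 2, 2, 7, 8, 9, 9, 9, 9).
  b_1=1 ≤ 1
  b_2=2 ≤ 2
  b_3=2 ≤ 3
  b_4=7 > 4
  fails at i=4 ⇒ NO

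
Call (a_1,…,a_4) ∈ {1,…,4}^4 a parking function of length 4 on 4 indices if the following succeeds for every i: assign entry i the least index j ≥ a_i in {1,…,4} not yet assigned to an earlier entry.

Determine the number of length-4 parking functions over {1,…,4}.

125

#PF = (4+1−4)·(4+1)^{4−1} = 1·125 = 125
One tuple (4,1,2,3) → sorted (1,2,3,4): b_i ≤ i ∀i, a PF.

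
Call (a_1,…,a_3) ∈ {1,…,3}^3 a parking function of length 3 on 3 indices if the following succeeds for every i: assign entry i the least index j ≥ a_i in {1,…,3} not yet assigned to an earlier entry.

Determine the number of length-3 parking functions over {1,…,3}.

Count = (4−3)·4^(3−1) = 1·16 = 16 (Pollak)
E.g. (2,1,3) → sorted (1,2,3): b_i ≤ i ∀i, a PF.

16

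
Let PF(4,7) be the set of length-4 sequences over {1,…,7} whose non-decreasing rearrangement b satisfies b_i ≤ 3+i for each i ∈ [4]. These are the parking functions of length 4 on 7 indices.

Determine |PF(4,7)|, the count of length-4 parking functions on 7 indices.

2048

|PF(4,7)| = 4·8^3 = 4·512 = 2048 [KW]
Example (2,5,5,2) → sorted (2,2,5,5): b_i ≤ 3+i ∀i, a PF.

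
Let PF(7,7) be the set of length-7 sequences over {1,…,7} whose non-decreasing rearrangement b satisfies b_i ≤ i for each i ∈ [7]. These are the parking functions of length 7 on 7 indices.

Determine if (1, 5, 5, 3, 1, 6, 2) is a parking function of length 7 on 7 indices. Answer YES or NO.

YES

Sorted: b = (1, 1, 2, 3, 5, 5, 6).
  b_1=1 ≤ 1
  b_2=1 ≤ 2
  b_3=2 ≤ 3
  b_4=3 ≤ 4
  b_5=5 ≤ 5
  b_6=5 ≤ 6
  b_7=6 ≤ 7
All bounds hold ⇒ YES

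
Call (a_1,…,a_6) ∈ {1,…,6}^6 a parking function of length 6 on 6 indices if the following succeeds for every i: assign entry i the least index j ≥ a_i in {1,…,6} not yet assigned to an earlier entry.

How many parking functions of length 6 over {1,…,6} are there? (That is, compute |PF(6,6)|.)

16807

|PF(6,6)| = (6−6+1)·(6+1)^(6−1) = 1×16807 = 16807 [KW]
Example (3,5,2,5,1,1) → sorted (1,1,2,3,5,5): b_i ≤ i ∀i, a PF.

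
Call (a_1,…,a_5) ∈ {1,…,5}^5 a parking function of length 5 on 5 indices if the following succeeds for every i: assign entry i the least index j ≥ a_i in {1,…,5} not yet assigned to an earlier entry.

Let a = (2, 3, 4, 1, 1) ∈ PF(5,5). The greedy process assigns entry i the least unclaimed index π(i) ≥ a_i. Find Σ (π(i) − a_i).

Σπ = 15 ({1..5} each once); Σa = 2+3+4+1+1 = 11; disp = 15−11 = 4.

4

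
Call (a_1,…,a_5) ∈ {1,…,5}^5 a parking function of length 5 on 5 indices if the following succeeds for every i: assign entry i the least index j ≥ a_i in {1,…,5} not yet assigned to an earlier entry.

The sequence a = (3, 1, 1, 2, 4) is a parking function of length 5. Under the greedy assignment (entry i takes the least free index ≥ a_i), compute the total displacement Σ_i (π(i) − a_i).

4

Σπ(i) = 1+…+5 = 15; Σa = 3+1+1+2+4 = 11; disp = 15−11 = 4.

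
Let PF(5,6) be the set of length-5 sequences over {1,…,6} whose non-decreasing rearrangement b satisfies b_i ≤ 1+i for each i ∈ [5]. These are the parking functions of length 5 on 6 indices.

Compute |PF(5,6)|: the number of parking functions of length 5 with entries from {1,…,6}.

Count = (7−5)·7^(5−1) = 2·2401 = 4802 (Konheim–Weiss)
Example (2,5,3,1,3) → sorted (1,2,3,3,5): b_i ≤ 1+i ∀i, a PF.

4802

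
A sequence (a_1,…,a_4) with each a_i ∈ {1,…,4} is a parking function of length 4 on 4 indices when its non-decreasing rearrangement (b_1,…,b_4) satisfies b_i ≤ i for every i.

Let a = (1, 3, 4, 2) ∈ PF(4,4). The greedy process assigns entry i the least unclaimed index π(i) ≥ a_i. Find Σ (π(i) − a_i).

0

Σπ(i) = 1+…+4 = 10; Σa = 1+3+4+2 = 10; disp = 10−10 = 0.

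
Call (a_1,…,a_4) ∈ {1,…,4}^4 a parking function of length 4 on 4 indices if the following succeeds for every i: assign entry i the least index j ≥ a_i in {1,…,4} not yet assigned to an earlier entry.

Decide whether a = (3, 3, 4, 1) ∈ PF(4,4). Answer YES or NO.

NO

Sorted: b = (1, 3, 3, 4).
  b_1=1 ≤ 1
  b_2=3 > 2
  fails at i=2 ⇒ NO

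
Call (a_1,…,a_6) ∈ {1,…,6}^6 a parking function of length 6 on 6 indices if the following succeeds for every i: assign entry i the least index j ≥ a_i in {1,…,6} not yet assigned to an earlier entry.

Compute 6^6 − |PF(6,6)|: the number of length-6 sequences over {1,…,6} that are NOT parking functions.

29849

|PF(6,6)| = (6+1−6)·(6+1)^{6−1} = 1×16807 = 16807 (Pollak)
Example (2,2,5,6,4,5) → sorted (2,2,4,5,5,6): b_1=2>1, not a PF.
6^6 − 16807 = 46656 − 16807 = 29849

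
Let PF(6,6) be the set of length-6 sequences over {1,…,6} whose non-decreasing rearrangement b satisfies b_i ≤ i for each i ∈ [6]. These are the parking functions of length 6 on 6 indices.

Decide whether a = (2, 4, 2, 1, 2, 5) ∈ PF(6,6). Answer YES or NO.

YES

Sorted: b = (1, 2, 2, 2, 4, 5).
  b_1=1 ≤ 1
  b_2=2 ≤ 2
  b_3=2 ≤ 3
  b_4=2 ≤ 4
  b_5=4 ≤ 5
  b_6=5 ≤ 6
All bounds hold ⇒ YES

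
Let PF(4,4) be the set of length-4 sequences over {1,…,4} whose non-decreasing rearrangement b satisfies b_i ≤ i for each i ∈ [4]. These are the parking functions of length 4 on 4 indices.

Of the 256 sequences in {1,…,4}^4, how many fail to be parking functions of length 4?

131

Count = (4−4+1)·(4+1)^(4−1) = 1·125 = 125
One tuple (2,2,3,4) → sorted (2,2,3,4): b_1=2>1, not a PF.
Total 256; non-PF = 256−125 = 131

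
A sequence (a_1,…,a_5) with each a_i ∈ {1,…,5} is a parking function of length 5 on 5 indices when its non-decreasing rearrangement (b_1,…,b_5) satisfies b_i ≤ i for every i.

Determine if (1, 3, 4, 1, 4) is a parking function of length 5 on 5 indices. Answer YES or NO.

Order a: b = (1, 1, 3, 4, 4).
  b_1=1 ≤ 1
  b_2=1 ≤ 2
  b_3=3 ≤ 3
  b_4=4 ≤ 4
  b_5=4 ≤ 5
All bounds hold ⇒ YES

YES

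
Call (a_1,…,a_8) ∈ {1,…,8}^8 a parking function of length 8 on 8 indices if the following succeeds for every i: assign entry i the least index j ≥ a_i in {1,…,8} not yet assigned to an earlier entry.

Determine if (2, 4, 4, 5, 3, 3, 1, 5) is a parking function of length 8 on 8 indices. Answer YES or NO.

YES

Sorted: b = (1, 2, 3, 3, 4, 4, 5, 5).
  b_1=1 ≤ 1
  b_2=2 ≤ 2
  b_3=3 ≤ 3
  b_4=3 ≤ 4
  b_5=4 ≤ 5
  b_6=4 ≤ 6
  b_7=5 ≤ 7
  b_8=5 ≤ 8
All bounds hold ⇒ YES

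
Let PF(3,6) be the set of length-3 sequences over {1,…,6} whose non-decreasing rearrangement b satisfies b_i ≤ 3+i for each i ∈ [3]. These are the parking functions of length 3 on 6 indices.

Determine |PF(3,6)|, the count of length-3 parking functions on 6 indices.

196

|PF(3,6)| = (6+1−3)·(6+1)^{3−1} = 4 · 49 = 196 (Konheim–Weiss)
Example (1,2,3) → sorted (1,2,3): b_i ≤ 3+i ∀i, a PF.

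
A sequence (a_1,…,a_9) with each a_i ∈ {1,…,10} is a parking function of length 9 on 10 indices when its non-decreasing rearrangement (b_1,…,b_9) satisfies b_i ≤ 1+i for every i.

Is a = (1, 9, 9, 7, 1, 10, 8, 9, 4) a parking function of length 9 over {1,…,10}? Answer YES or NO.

Rearranged: b = (1, 1, 4, 7, 8, 9, 9, 9, 10).
  b_1=1 ≤ 2
  b_2=1 ≤ 3
  b_3=4 ≤ 4
  b_4=7 > 5
  fails at i=4 ⇒ NO

NO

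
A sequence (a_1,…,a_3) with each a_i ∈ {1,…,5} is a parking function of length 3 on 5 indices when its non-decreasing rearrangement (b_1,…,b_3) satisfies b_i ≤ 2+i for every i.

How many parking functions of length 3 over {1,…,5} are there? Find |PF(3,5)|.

|PF(3,5)| = (5+1−3)·(5+1)^{3−1} = 3 · 36 = 108 (Pollak)
Check (2,1,5) → sorted (1,2,5): b_i ≤ 2+i ∀i, a PF.

108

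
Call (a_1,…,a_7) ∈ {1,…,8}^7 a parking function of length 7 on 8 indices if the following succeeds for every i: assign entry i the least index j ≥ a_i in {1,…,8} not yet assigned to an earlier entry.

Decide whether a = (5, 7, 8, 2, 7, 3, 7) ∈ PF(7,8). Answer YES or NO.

Order a: b = (2, 3, 5, 7, 7, 7, 8).
  b_1=2 ≤ 2
  b_2=3 ≤ 3
  b_3=5 > 4
  fails at i=3 ⇒ NO

NO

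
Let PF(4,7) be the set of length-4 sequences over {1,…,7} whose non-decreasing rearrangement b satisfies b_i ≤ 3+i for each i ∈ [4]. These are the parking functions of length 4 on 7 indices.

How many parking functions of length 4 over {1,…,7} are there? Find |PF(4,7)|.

|PF(4,7)| = 4·8^3 = 4 · 512 = 2048 (Konheim–Weiss)
Example (6,5,4,5) → sorted (4,5,5,6): b_i ≤ 3+i ∀i, a PF.

2048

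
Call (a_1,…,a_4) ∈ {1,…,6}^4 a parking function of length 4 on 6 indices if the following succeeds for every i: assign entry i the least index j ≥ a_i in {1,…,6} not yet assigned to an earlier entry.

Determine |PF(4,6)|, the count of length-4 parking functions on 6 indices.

|PF| = (7−4)·7^(4−1) = 3 · 343 = 1029 (Pollak)
Check (6,2,5,3) → sorted (2,3,5,6): b_i ≤ 2+i ∀i, a PF.

1029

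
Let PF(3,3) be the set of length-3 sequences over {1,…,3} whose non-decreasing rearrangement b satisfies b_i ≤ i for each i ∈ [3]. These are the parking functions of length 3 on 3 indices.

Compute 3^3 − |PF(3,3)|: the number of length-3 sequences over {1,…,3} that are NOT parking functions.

11

#PF = (3+1−3)·(3+1)^{3−1} = 1×16 = 16 (Konheim–Weiss)
One tuple (3,3,2) → sorted (2,3,3): b_1=2>1, not a PF.
Total 27; non-PF = 27−16 = 11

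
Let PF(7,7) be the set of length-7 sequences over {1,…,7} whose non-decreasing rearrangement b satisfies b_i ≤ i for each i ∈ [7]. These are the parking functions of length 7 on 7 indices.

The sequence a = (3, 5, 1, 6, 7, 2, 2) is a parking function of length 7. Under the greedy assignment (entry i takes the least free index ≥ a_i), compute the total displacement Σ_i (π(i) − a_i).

Σπ = 28 ({1..7} each once); Σa = 3+5+1+6+7+2+2 = 26; disp = 28−26 = 2.

2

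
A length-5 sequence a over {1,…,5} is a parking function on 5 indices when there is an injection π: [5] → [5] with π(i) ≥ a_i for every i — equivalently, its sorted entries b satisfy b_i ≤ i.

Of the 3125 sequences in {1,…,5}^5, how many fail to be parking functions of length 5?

1829

Count = 1·6^4 = 1·1296 = 1296
One tuple (3,1,1,5,5) → sorted (1,1,3,5,5): b_4=5>4, not a PF.
5^5 − 1296 = 3125 − 1296 = 1829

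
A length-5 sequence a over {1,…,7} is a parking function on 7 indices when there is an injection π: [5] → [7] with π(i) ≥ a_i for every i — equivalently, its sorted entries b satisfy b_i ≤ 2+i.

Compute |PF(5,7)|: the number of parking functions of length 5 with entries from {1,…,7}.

Count = (7+1−5)·(7+1)^{5−1} = 3 · 4096 = 12288
Example (3,1,4,4,3) → sorted (1,3,3,4,4): b_i ≤ 2+i ∀i, a PF.

12288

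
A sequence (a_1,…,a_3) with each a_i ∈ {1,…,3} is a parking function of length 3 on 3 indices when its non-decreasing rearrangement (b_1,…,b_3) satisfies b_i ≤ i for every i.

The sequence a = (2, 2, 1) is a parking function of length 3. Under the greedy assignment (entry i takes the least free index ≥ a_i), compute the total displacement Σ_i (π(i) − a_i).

Σπ = 3·4/2 = 6 (π permutes [3]); Σa = 2+2+1 = 5; disp = 6−5 = 1.

1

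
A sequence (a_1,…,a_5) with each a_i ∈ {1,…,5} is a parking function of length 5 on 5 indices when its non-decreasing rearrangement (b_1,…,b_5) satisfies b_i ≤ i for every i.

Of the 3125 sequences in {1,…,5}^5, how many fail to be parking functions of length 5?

|PF(5,5)| = (5−5+1)·(5+1)^(5−1) = 1·1296 = 1296
E.g. (1,5,5,2,5) → sorted (1,2,5,5,5): b_3=5>3, not a PF.
5^5 − 1296 = 3125 − 1296 = 1829

1829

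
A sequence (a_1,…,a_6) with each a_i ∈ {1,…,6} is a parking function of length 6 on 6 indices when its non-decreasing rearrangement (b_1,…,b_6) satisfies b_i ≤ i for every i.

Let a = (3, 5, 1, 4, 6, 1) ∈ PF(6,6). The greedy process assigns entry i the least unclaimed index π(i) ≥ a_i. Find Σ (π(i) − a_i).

1

Σπ = 21 ({1..6} each once); Σa = 3+5+1+4+6+1 = 20; disp = 21−20 = 1.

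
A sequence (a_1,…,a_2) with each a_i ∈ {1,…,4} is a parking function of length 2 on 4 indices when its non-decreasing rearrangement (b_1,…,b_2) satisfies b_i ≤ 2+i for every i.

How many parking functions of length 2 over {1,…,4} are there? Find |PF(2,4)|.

#PF = (4+1−2)·(4+1)^{2−1} = 3×5 = 15 (Konheim–Weiss)
Example (2,4) → sorted (2,4): b_i ≤ 2+i ∀i, a PF.

15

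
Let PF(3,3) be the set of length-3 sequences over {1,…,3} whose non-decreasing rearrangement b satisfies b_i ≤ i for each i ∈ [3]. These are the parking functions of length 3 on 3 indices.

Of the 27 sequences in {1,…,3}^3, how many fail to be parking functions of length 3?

11

|PF| = (4−3)·4^(3−1) = 1 · 16 = 16 (Konheim–Weiss)
Check (3,1,3) → sorted (1,3,3): b_2=3>2, not a PF.
Total 27; non-PF = 27−16 = 11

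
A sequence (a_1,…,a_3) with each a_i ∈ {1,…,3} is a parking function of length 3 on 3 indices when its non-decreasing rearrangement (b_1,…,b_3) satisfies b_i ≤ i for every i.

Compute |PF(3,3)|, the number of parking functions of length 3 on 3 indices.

|PF| = (4−3)·4^(3−1) = 1 · 16 = 16
Example (2,1,2) → sorted (1,2,2): b_i ≤ i ∀i, a PF.

16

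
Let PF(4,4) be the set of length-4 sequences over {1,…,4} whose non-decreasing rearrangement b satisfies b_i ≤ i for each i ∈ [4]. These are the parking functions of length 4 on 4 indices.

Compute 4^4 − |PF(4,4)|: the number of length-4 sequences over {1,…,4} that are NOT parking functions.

131

Count = 1·5^3 = 1·125 = 125 (Pollak)
One tuple (4,4,3,3) → sorted (3,3,4,4): b_1=3>1, not a PF.
So 256 − 125 = 131 fail.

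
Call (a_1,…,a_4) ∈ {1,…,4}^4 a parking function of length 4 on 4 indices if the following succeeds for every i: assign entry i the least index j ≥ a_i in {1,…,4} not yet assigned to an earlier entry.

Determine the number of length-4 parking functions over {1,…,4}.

|PF| = (4−4+1)·(4+1)^(4−1) = 1×125 = 125 (Pollak)
Example (1,3,2,2) → sorted (1,2,2,3): b_i ≤ i ∀i, a PF.

125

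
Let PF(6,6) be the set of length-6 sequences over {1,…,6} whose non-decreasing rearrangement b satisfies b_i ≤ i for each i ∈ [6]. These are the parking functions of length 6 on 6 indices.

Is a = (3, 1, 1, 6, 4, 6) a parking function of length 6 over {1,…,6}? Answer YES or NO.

NO

Sorted: b = (1, 1, 3, 4, 6, 6).
  b_1=1 ≤ 1
  b_2=1 ≤ 2
  b_3=3 ≤ 3
  b_4=4 ≤ 4
  b_5=6 > 5
  fails at i=5 ⇒ NO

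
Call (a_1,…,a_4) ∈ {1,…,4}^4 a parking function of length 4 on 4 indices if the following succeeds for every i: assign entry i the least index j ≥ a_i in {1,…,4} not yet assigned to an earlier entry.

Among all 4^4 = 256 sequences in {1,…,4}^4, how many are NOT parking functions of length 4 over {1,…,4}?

131

Count = 1·5^3 = 1×125 = 125
Check (4,4,4,3) → sorted (3,4,4,4): b_1=3>1, not a PF.
4^4 − 125 = 256 − 125 = 131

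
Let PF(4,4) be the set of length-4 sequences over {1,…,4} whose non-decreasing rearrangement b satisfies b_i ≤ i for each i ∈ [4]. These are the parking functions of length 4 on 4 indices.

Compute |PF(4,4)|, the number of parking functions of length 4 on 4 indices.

|PF| = (4+1−4)·(4+1)^{4−1} = 1·125 = 125 [KW]
E.g. (4,1,3,2) → sorted (1,2,3,4): b_i ≤ i ∀i, a PF.

125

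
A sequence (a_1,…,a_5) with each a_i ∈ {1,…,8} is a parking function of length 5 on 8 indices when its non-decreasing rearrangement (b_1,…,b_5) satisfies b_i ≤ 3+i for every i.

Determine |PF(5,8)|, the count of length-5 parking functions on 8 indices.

26244

Count = 4·9^4 = 4·6561 = 26244 (Konheim–Weiss)
Example (5,4,6,1,7) → sorted (1,4,5,6,7): b_i ≤ 3+i ∀i, a PF.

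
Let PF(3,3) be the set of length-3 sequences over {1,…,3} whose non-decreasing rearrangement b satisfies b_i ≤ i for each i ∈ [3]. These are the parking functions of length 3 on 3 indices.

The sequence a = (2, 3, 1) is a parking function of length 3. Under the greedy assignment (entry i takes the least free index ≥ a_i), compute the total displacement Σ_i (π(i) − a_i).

Σπ = 6 ({1..3} each once); Σa = 2+3+1 = 6; disp = 6−6 = 0.

0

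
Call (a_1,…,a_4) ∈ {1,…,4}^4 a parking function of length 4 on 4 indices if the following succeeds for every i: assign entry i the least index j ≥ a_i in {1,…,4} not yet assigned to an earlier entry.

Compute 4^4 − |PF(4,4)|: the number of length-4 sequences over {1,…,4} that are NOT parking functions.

|PF| = (4−4+1)·(4+1)^(4−1) = 1·125 = 125 [KW]
E.g. (1,4,4,3) → sorted (1,3,4,4): b_2=3>2, not a PF.
Total 256; non-PF = 256−125 = 131

131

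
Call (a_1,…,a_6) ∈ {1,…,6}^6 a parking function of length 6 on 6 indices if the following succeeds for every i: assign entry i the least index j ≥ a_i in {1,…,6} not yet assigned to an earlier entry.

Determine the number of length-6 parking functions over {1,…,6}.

16807

|PF(6,6)| = (6+1−6)·(6+1)^{6−1} = 1 · 16807 = 16807 (Pollak)
Example (3,1,5,3,6,1) → sorted (1,1,3,3,5,6): b_i ≤ i ∀i, a PF.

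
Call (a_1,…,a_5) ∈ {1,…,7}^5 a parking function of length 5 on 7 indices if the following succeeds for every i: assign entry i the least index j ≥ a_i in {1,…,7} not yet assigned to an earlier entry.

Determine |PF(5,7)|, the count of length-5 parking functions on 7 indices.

12288

|PF(5,7)| = (7−5+1)·(7+1)^(5−1) = 3×4096 = 12288 [KW]
One tuple (7,4,4,2,1) → sorted (1,2,4,4,7): b_i ≤ 2+i ∀i, a PF.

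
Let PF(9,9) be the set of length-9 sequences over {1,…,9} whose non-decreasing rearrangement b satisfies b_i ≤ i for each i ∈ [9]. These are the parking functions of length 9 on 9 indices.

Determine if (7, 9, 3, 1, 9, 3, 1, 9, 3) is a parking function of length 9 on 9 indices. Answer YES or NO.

Rearranged: b = (1, 1, 3, 3, 3, 7, 9, 9, 9).
  b_1=1 ≤ 1
  b_2=1 ≤ 2
  b_3=3 ≤ 3
  b_4=3 ≤ 4
  b_5=3 ≤ 5
  b_6=7 > 6
  fails at i=6 ⇒ NO

NO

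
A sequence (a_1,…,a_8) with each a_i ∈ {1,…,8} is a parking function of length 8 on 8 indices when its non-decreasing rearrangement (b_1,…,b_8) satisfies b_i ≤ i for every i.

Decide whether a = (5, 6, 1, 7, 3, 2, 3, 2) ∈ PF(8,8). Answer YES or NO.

Rearranged: b = (1, 2, 2, 3, 3, 5, 6, 7).
  b_1=1 ≤ 1
  b_2=2 ≤ 2
  b_3=2 ≤ 3
  b_4=3 ≤ 4
  b_5=3 ≤ 5
  b_6=5 ≤ 6
  b_7=6 ≤ 7
  b_8=7 ≤ 8
All bounds hold ⇒ YES

YES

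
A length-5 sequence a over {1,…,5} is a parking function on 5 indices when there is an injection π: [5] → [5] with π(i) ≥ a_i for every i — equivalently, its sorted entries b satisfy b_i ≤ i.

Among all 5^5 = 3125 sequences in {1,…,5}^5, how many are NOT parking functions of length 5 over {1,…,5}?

#PF = (6−5)·6^(5−1) = 1×1296 = 1296 [KW]
Check (5,1,5,5,3) → sorted (1,3,5,5,5): b_2=3>2, not a PF.
So 3125 − 1296 = 1829 fail.

1829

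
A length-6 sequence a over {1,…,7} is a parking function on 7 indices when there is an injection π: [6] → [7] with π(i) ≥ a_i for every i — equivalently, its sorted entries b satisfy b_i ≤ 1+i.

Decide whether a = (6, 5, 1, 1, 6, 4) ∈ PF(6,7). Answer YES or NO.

YES

Order a: b = (1, 1, 4, 5, 6, 6).
  b_1=1 ≤ 2
  b_2=1 ≤ 3
  b_3=4 ≤ 4
  b_4=5 ≤ 5
  b_5=6 ≤ 6
  b_6=6 ≤ 7
All bounds hold ⇒ YES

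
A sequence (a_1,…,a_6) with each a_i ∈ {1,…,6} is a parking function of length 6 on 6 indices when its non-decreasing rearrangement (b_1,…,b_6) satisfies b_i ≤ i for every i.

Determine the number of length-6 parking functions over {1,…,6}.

16807

Count = (7−6)·7^(6−1) = 1 · 16807 = 16807 (Konheim–Weiss)
Check (2,1,2,3,6,2) → sorted (1,2,2,2,3,6): b_i ≤ i ∀i, a PF.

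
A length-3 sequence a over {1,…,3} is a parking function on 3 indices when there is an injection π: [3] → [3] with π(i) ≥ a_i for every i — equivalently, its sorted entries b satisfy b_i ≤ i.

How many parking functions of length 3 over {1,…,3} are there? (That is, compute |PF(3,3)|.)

|PF| = (4−3)·4^(3−1) = 1×16 = 16 (Konheim–Weiss)
One tuple (3,1,1) → sorted (1,1,3): b_i ≤ i ∀i, a PF.

16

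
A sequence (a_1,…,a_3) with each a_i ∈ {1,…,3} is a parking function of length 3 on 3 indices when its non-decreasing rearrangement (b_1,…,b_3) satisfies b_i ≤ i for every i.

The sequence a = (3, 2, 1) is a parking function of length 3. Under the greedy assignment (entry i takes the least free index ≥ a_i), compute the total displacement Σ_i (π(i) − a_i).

Σπ = 6 ({1..3} each once); Σa = 3+2+1 = 6; disp = 6−6 = 0.

0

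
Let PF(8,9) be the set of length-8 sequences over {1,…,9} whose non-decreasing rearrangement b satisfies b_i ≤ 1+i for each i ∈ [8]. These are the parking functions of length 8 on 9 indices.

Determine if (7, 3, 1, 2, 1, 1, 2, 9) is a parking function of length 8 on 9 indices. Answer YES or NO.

YES

Order a: b = (1, 1, 1, 2, 2, 3, 7, 9).
  b_1=1 ≤ 2
  b_2=1 ≤ 3
  b_3=1 ≤ 4
  b_4=2 ≤ 5
  b_5=2 ≤ 6
  b_6=3 ≤ 7
  b_7=7 ≤ 8
  b_8=9 ≤ 9
All bounds hold ⇒ YES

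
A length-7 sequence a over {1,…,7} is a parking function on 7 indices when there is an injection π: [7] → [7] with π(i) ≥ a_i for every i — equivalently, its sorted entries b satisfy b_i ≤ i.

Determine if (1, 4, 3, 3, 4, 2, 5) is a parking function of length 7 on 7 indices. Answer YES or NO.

Order a: b = (1, 2, 3, 3, 4, 4, 5).
  b_1=1 ≤ 1
  b_2=2 ≤ 2
  b_3=3 ≤ 3
  b_4=3 ≤ 4
  b_5=4 ≤ 5
  b_6=4 ≤ 6
  b_7=5 ≤ 7
All bounds hold ⇒ YES

YES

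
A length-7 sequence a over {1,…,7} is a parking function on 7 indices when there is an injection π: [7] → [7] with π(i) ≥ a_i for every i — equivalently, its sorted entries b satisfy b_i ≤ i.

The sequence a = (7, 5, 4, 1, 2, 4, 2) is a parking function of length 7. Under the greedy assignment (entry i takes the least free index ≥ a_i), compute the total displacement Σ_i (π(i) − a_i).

Σπ(i) = 1+…+7 = 28; Σa = 7+5+4+1+2+4+2 = 25; disp = 28−25 = 3.

3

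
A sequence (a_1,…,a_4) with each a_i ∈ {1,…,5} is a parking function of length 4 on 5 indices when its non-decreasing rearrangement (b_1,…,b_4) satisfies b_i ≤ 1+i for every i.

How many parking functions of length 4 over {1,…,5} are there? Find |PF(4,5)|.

|PF(4,5)| = (5−4+1)·(5+1)^(4−1) = 2×216 = 432 (Pollak)
Example (5,4,1,3) → sorted (1,3,4,5): b_i ≤ 1+i ∀i, a PF.

432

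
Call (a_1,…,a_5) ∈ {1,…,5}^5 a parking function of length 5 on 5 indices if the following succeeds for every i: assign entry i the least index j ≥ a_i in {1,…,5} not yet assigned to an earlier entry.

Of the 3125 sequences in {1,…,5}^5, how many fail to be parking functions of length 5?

|PF| = 1·6^4 = 1 · 1296 = 1296 [KW]
E.g. (5,5,2,5,4) → sorted (2,4,5,5,5): b_1=2>1, not a PF.
5^5 − 1296 = 3125 − 1296 = 1829

1829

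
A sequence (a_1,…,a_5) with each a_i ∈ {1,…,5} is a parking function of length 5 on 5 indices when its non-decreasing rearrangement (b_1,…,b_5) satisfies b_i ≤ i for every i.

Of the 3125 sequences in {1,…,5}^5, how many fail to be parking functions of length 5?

1829

|PF| = (5+1−5)·(5+1)^{5−1} = 1×1296 = 1296 (Konheim–Weiss)
Check (2,4,3,5,5) → sorted (2,3,4,5,5): b_1=2>1, not a PF.
Total 3125; non-PF = 3125−1296 = 1829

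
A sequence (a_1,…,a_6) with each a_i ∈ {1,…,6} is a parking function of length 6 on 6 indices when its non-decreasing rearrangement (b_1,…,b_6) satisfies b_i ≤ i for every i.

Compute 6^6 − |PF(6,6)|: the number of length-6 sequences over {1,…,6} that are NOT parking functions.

29849

Count = 1·7^5 = 1×16807 = 16807 (Pollak)
E.g. (4,6,6,1,5,5) → sorted (1,4,5,5,6,6): b_2=4>2, not a PF.
So 46656 − 16807 = 29849 fail.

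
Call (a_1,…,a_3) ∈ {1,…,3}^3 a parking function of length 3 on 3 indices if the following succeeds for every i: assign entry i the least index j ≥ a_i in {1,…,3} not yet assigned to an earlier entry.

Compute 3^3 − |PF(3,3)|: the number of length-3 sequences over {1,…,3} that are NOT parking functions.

|PF(3,3)| = (3−3+1)·(3+1)^(3−1) = 1×16 = 16
Example (1,3,3) → sorted (1,3,3): b_2=3>2, not a PF.
Total 27; non-PF = 27−16 = 11

11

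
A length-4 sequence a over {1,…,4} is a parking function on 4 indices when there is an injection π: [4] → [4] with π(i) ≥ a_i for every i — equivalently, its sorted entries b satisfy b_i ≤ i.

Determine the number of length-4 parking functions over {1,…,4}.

125

|PF(4,4)| = (5−4)·5^(4−1) = 1·125 = 125 [KW]
Example (4,1,3,2) → sorted (1,2,3,4): b_i ≤ i ∀i, a PF.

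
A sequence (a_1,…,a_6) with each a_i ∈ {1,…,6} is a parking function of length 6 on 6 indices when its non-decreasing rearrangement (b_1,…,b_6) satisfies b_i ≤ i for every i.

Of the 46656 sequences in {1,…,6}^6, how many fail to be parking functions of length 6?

#PF = (6+1−6)·(6+1)^{6−1} = 1·16807 = 16807 (Pollak)
Check (6,4,4,5,5,4) → sorted (4,4,4,5,5,6): b_1=4>1, not a PF.
Total 46656; non-PF = 46656−16807 = 29849

29849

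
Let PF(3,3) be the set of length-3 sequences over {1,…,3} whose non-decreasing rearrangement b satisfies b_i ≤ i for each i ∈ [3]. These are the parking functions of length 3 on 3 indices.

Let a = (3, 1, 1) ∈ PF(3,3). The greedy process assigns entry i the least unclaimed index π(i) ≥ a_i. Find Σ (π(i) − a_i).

Σπ = 6 ({1..3} each once); Σa = 3+1+1 = 5; disp = 6−5 = 1.

1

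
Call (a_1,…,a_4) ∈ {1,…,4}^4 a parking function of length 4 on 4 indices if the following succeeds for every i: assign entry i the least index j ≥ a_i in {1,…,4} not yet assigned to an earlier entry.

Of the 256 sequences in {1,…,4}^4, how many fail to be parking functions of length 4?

|PF| = 1·5^3 = 1×125 = 125 (Konheim–Weiss)
One tuple (3,4,2,2) → sorted (2,2,3,4): b_1=2>1, not a PF.
So 256 − 125 = 131 fail.

131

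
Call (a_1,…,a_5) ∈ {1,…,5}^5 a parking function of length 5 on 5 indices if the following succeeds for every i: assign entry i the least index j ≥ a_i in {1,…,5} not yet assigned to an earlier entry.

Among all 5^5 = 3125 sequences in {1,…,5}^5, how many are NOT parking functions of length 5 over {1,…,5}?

|PF(5,5)| = (5−5+1)·(5+1)^(5−1) = 1·1296 = 1296 [KW]
Example (4,4,5,5,5) → sorted (4,4,5,5,5): b_1=4>1, not a PF.
So 3125 − 1296 = 1829 fail.

1829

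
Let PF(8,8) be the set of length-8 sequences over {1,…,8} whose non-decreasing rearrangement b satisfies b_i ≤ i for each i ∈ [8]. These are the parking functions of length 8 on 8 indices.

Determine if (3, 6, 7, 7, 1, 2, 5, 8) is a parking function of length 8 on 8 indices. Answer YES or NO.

Order a: b = (1, 2, 3, 5, 6, 7, 7, 8).
  b_1=1 ≤ 1
  b_2=2 ≤ 2
  b_3=3 ≤ 3
  b_4=5 > 4
  fails at i=4 ⇒ NO

NO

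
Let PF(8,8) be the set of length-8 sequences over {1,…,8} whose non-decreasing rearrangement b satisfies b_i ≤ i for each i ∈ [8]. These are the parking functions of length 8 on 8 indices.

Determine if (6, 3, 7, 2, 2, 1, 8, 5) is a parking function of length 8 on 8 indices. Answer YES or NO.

YES

Rearranged: b = (1, 2, 2, 3, 5, 6, 7, 8).
  b_1=1 ≤ 1
  b_2=2 ≤ 2
  b_3=2 ≤ 3
  b_4=3 ≤ 4
  b_5=5 ≤ 5
  b_6=6 ≤ 6
  b_7=7 ≤ 7
  b_8=8 ≤ 8
All bounds hold ⇒ YES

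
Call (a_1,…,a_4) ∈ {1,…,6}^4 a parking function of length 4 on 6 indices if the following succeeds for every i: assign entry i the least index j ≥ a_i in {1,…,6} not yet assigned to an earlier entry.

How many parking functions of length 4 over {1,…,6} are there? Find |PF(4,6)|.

1029

Count = (6−4+1)·(6+1)^(4−1) = 3×343 = 1029 (Pollak)
E.g. (5,6,1,4) → sorted (1,4,5,6): b_i ≤ 2+i ∀i, a PF.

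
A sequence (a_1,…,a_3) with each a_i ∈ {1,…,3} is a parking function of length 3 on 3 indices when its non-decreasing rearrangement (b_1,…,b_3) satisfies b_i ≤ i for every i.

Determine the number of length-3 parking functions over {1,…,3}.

|PF(3,3)| = (3−3+1)·(3+1)^(3−1) = 1·16 = 16
Example (1,3,1) → sorted (1,1,3): b_i ≤ i ∀i, a PF.

16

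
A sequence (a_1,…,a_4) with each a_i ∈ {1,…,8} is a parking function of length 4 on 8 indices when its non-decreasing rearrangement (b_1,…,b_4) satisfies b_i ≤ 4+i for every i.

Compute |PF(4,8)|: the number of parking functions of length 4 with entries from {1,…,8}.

|PF| = (8+1−4)·(8+1)^{4−1} = 5 · 729 = 3645 (Konheim–Weiss)
E.g. (1,5,1,8) → sorted (1,1,5,8): b_i ≤ 4+i ∀i, a PF.

3645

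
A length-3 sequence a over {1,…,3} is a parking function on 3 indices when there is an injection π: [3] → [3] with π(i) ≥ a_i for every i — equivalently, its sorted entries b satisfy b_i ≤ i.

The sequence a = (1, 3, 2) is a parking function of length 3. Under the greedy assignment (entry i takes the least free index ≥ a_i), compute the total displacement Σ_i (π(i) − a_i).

0

Σπ = 3·4/2 = 6 (π permutes [3]); Σa = 1+3+2 = 6; disp = 6−6 = 0.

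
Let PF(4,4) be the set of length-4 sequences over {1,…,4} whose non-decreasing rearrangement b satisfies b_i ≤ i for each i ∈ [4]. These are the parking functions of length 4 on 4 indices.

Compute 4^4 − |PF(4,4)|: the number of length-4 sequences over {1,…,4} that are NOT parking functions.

131

Count = (4+1−4)·(4+1)^{4−1} = 1 · 125 = 125 [KW]
Check (4,1,4,3) → sorted (1,3,4,4): b_2=3>2, not a PF.
Total 256; non-PF = 256−125 = 131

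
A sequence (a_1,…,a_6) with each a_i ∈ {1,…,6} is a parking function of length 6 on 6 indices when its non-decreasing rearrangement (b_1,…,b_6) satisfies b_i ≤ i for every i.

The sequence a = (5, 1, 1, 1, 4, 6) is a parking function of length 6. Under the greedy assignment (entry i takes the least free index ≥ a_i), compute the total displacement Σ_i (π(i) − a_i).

3

Σπ = 21 ({1..6} each once); Σa = 5+1+1+1+4+6 = 18; disp = 21−18 = 3.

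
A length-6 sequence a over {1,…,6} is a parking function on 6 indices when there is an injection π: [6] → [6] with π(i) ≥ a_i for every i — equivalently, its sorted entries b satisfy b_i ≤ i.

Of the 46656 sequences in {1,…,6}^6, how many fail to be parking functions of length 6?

#PF = 1·7^5 = 1×16807 = 16807 [KW]
Example (4,6,4,4,4,4) → sorted (4,4,4,4,4,6): b_1=4>1, not a PF.
6^6 − 16807 = 46656 − 16807 = 29849

29849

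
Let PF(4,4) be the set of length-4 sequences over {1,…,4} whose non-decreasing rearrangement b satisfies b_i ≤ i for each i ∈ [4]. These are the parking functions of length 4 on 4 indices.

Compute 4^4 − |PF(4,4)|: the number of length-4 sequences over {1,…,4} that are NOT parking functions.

131

#PF = 1·5^3 = 1·125 = 125 (Pollak)
Example (4,4,4,2) → sorted (2,4,4,4): b_1=2>1, not a PF.
4^4 − 125 = 256 − 125 = 131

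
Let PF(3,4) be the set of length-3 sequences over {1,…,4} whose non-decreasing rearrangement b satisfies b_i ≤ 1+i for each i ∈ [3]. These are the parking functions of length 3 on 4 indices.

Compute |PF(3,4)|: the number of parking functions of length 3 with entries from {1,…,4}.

|PF| = (4−3+1)·(4+1)^(3−1) = 2·25 = 50
Example (3,1,3) → sorted (1,3,3): b_i ≤ 1+i ∀i, a PF.

50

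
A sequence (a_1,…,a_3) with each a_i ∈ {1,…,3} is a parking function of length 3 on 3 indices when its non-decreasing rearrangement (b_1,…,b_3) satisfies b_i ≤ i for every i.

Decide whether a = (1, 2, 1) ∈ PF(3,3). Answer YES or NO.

Sorted: b = (1, 1, 2).
  b_1=1 ≤ 1
  b_2=1 ≤ 2
  b_3=2 ≤ 3
All bounds hold ⇒ YES

YES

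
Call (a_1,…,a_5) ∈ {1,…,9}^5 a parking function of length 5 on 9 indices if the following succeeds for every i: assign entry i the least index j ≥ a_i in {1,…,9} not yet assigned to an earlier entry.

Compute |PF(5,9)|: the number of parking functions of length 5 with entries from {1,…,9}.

#PF = 5·10^4 = 5×10000 = 50000
Check (5,3,6,4,4) → sorted (3,4,4,5,6): b_i ≤ 4+i ∀i, a PF.

50000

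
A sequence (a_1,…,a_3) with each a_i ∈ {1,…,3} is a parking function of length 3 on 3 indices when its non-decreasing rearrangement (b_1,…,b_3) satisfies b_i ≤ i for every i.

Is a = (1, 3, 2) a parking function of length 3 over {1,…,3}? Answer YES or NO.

YES

Order a: b = (1, 2, 3).
  b_1=1 ≤ 1
  b_2=2 ≤ 2
  b_3=3 ≤ 3
All bounds hold ⇒ YES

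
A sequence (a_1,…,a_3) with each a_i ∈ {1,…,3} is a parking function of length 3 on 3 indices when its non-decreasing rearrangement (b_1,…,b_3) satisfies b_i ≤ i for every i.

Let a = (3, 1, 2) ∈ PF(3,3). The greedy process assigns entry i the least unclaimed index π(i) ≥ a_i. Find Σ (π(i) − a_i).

0

Σπ(i) = 1+…+3 = 6; Σa = 3+1+2 = 6; disp = 6−6 = 0.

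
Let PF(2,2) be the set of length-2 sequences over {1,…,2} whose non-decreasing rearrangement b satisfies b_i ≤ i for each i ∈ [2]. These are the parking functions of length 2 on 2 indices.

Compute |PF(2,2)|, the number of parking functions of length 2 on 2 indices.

3

#PF = (3−2)·3^(2−1) = 1 · 3 = 3
One tuple (1,1) → sorted (1,1): b_i ≤ i ∀i, a PF.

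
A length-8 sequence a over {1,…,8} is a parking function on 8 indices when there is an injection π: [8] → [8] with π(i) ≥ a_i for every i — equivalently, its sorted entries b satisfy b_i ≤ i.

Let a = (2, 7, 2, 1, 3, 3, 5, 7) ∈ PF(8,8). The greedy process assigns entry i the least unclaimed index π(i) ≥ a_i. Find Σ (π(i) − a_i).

6

Σπ = 36 ({1..8} each once); Σa = 2+7+2+1+3+3+5+7 = 30; disp = 36−30 = 6.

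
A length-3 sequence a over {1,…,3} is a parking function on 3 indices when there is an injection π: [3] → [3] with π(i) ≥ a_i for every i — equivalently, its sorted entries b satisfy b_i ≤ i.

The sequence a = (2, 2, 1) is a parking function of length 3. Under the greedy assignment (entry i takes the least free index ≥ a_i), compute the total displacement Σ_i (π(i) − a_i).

1

Σπ(i) = 1+…+3 = 6; Σa = 2+2+1 = 5; disp = 6−5 = 1.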